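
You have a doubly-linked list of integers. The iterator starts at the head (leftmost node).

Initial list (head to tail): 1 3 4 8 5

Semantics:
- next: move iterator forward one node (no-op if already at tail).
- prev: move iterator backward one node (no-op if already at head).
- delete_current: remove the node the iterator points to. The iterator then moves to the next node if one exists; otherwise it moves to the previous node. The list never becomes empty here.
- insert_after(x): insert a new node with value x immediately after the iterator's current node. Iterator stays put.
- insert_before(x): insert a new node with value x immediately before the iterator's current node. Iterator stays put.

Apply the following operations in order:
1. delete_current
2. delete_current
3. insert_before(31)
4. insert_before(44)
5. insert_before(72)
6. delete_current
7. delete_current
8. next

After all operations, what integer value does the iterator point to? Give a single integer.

After 1 (delete_current): list=[3, 4, 8, 5] cursor@3
After 2 (delete_current): list=[4, 8, 5] cursor@4
After 3 (insert_before(31)): list=[31, 4, 8, 5] cursor@4
After 4 (insert_before(44)): list=[31, 44, 4, 8, 5] cursor@4
After 5 (insert_before(72)): list=[31, 44, 72, 4, 8, 5] cursor@4
After 6 (delete_current): list=[31, 44, 72, 8, 5] cursor@8
After 7 (delete_current): list=[31, 44, 72, 5] cursor@5
After 8 (next): list=[31, 44, 72, 5] cursor@5

Answer: 5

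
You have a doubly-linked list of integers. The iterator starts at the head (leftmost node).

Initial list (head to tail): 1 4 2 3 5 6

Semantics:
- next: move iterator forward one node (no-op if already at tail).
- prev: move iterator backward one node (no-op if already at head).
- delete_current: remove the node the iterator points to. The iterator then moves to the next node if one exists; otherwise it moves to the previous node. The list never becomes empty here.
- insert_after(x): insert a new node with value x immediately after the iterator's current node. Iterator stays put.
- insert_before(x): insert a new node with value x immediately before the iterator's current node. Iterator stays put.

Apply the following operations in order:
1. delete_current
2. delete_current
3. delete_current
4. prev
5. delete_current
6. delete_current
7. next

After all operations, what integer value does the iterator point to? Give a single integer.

After 1 (delete_current): list=[4, 2, 3, 5, 6] cursor@4
After 2 (delete_current): list=[2, 3, 5, 6] cursor@2
After 3 (delete_current): list=[3, 5, 6] cursor@3
After 4 (prev): list=[3, 5, 6] cursor@3
After 5 (delete_current): list=[5, 6] cursor@5
After 6 (delete_current): list=[6] cursor@6
After 7 (next): list=[6] cursor@6

Answer: 6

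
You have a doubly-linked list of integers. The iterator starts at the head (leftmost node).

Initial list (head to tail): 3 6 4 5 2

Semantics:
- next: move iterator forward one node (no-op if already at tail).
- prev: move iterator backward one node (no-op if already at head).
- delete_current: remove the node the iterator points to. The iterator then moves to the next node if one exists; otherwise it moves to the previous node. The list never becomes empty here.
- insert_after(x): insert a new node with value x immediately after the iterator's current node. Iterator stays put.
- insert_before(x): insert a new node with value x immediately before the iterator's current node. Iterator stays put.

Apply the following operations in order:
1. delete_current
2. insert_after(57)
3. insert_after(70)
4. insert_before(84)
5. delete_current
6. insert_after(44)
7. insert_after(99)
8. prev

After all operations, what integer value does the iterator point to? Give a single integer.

Answer: 84

Derivation:
After 1 (delete_current): list=[6, 4, 5, 2] cursor@6
After 2 (insert_after(57)): list=[6, 57, 4, 5, 2] cursor@6
After 3 (insert_after(70)): list=[6, 70, 57, 4, 5, 2] cursor@6
After 4 (insert_before(84)): list=[84, 6, 70, 57, 4, 5, 2] cursor@6
After 5 (delete_current): list=[84, 70, 57, 4, 5, 2] cursor@70
After 6 (insert_after(44)): list=[84, 70, 44, 57, 4, 5, 2] cursor@70
After 7 (insert_after(99)): list=[84, 70, 99, 44, 57, 4, 5, 2] cursor@70
After 8 (prev): list=[84, 70, 99, 44, 57, 4, 5, 2] cursor@84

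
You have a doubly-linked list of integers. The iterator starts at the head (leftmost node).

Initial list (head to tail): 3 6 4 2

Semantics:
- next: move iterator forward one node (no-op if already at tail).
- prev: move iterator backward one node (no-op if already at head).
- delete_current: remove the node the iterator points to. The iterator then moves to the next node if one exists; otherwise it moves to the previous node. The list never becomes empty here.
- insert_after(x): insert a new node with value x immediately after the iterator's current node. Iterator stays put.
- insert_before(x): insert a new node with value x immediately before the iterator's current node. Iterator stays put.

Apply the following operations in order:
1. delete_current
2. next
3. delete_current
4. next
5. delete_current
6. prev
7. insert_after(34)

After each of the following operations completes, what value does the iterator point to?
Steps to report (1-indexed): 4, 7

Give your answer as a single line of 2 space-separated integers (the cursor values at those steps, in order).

After 1 (delete_current): list=[6, 4, 2] cursor@6
After 2 (next): list=[6, 4, 2] cursor@4
After 3 (delete_current): list=[6, 2] cursor@2
After 4 (next): list=[6, 2] cursor@2
After 5 (delete_current): list=[6] cursor@6
After 6 (prev): list=[6] cursor@6
After 7 (insert_after(34)): list=[6, 34] cursor@6

Answer: 2 6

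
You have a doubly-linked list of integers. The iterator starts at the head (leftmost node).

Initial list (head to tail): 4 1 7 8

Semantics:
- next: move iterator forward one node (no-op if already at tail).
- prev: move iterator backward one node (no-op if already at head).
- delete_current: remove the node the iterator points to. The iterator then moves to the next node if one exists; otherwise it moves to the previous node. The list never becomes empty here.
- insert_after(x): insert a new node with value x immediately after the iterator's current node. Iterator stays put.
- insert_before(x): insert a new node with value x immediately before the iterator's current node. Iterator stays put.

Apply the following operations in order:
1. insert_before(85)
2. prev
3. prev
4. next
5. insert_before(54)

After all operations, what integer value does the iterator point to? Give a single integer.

After 1 (insert_before(85)): list=[85, 4, 1, 7, 8] cursor@4
After 2 (prev): list=[85, 4, 1, 7, 8] cursor@85
After 3 (prev): list=[85, 4, 1, 7, 8] cursor@85
After 4 (next): list=[85, 4, 1, 7, 8] cursor@4
After 5 (insert_before(54)): list=[85, 54, 4, 1, 7, 8] cursor@4

Answer: 4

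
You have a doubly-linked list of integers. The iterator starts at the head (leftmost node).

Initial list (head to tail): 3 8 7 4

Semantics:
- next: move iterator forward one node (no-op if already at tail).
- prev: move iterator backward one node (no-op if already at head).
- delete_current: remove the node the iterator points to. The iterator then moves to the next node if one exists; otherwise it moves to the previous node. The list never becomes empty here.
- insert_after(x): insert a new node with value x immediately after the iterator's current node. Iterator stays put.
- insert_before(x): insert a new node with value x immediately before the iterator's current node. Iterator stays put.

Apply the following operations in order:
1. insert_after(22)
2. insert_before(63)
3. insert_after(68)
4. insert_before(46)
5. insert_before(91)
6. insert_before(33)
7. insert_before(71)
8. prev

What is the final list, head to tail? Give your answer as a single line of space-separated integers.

Answer: 63 46 91 33 71 3 68 22 8 7 4

Derivation:
After 1 (insert_after(22)): list=[3, 22, 8, 7, 4] cursor@3
After 2 (insert_before(63)): list=[63, 3, 22, 8, 7, 4] cursor@3
After 3 (insert_after(68)): list=[63, 3, 68, 22, 8, 7, 4] cursor@3
After 4 (insert_before(46)): list=[63, 46, 3, 68, 22, 8, 7, 4] cursor@3
After 5 (insert_before(91)): list=[63, 46, 91, 3, 68, 22, 8, 7, 4] cursor@3
After 6 (insert_before(33)): list=[63, 46, 91, 33, 3, 68, 22, 8, 7, 4] cursor@3
After 7 (insert_before(71)): list=[63, 46, 91, 33, 71, 3, 68, 22, 8, 7, 4] cursor@3
After 8 (prev): list=[63, 46, 91, 33, 71, 3, 68, 22, 8, 7, 4] cursor@71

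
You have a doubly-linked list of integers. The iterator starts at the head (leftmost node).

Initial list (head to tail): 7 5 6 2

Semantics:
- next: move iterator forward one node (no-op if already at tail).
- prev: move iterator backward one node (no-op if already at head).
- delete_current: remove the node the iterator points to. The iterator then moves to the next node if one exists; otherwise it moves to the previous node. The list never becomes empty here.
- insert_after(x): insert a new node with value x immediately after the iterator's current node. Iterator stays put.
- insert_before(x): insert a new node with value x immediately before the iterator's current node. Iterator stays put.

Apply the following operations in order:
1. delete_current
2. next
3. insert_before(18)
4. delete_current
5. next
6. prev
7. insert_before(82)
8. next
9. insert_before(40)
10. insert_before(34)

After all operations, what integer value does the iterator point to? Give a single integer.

Answer: 2

Derivation:
After 1 (delete_current): list=[5, 6, 2] cursor@5
After 2 (next): list=[5, 6, 2] cursor@6
After 3 (insert_before(18)): list=[5, 18, 6, 2] cursor@6
After 4 (delete_current): list=[5, 18, 2] cursor@2
After 5 (next): list=[5, 18, 2] cursor@2
After 6 (prev): list=[5, 18, 2] cursor@18
After 7 (insert_before(82)): list=[5, 82, 18, 2] cursor@18
After 8 (next): list=[5, 82, 18, 2] cursor@2
After 9 (insert_before(40)): list=[5, 82, 18, 40, 2] cursor@2
After 10 (insert_before(34)): list=[5, 82, 18, 40, 34, 2] cursor@2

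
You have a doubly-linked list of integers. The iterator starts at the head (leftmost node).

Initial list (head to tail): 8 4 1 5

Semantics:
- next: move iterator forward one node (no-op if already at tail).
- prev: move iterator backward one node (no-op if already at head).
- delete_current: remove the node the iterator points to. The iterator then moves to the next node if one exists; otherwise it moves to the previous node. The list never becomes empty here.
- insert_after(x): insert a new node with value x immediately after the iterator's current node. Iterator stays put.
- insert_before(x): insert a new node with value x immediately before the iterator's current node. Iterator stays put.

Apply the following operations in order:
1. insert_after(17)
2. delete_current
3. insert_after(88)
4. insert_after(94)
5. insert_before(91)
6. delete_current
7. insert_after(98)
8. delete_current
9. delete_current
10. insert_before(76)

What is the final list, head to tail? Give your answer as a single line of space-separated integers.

After 1 (insert_after(17)): list=[8, 17, 4, 1, 5] cursor@8
After 2 (delete_current): list=[17, 4, 1, 5] cursor@17
After 3 (insert_after(88)): list=[17, 88, 4, 1, 5] cursor@17
After 4 (insert_after(94)): list=[17, 94, 88, 4, 1, 5] cursor@17
After 5 (insert_before(91)): list=[91, 17, 94, 88, 4, 1, 5] cursor@17
After 6 (delete_current): list=[91, 94, 88, 4, 1, 5] cursor@94
After 7 (insert_after(98)): list=[91, 94, 98, 88, 4, 1, 5] cursor@94
After 8 (delete_current): list=[91, 98, 88, 4, 1, 5] cursor@98
After 9 (delete_current): list=[91, 88, 4, 1, 5] cursor@88
After 10 (insert_before(76)): list=[91, 76, 88, 4, 1, 5] cursor@88

Answer: 91 76 88 4 1 5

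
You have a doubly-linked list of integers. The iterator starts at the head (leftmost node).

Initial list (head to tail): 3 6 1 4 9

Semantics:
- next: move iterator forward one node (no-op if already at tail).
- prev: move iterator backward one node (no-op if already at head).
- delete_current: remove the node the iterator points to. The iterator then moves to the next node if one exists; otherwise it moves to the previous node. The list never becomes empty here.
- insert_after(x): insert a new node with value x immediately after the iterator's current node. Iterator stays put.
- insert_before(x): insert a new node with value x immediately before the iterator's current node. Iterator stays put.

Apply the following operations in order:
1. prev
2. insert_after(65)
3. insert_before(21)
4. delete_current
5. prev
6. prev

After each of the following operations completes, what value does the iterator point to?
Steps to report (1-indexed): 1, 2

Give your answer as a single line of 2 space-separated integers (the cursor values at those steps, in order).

Answer: 3 3

Derivation:
After 1 (prev): list=[3, 6, 1, 4, 9] cursor@3
After 2 (insert_after(65)): list=[3, 65, 6, 1, 4, 9] cursor@3
After 3 (insert_before(21)): list=[21, 3, 65, 6, 1, 4, 9] cursor@3
After 4 (delete_current): list=[21, 65, 6, 1, 4, 9] cursor@65
After 5 (prev): list=[21, 65, 6, 1, 4, 9] cursor@21
After 6 (prev): list=[21, 65, 6, 1, 4, 9] cursor@21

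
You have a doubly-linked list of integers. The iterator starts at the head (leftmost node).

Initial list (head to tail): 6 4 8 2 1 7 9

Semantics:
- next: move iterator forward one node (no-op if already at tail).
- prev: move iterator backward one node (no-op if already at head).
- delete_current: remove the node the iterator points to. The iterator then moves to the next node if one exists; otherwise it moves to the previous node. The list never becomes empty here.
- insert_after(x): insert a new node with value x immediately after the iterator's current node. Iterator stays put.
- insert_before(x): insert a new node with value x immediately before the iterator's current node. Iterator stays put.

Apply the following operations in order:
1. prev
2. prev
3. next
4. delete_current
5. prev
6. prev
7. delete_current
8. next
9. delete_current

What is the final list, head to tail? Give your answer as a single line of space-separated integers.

Answer: 8 1 7 9

Derivation:
After 1 (prev): list=[6, 4, 8, 2, 1, 7, 9] cursor@6
After 2 (prev): list=[6, 4, 8, 2, 1, 7, 9] cursor@6
After 3 (next): list=[6, 4, 8, 2, 1, 7, 9] cursor@4
After 4 (delete_current): list=[6, 8, 2, 1, 7, 9] cursor@8
After 5 (prev): list=[6, 8, 2, 1, 7, 9] cursor@6
After 6 (prev): list=[6, 8, 2, 1, 7, 9] cursor@6
After 7 (delete_current): list=[8, 2, 1, 7, 9] cursor@8
After 8 (next): list=[8, 2, 1, 7, 9] cursor@2
After 9 (delete_current): list=[8, 1, 7, 9] cursor@1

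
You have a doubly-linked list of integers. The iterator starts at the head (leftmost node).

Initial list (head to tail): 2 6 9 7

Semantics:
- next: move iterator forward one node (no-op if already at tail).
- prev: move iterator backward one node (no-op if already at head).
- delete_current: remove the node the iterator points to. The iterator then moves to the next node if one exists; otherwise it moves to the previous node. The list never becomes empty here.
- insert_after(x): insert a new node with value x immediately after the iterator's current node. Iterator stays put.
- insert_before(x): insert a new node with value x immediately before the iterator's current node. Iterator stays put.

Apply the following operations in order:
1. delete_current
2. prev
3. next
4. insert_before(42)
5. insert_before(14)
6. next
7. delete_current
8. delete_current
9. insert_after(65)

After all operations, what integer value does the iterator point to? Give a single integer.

After 1 (delete_current): list=[6, 9, 7] cursor@6
After 2 (prev): list=[6, 9, 7] cursor@6
After 3 (next): list=[6, 9, 7] cursor@9
After 4 (insert_before(42)): list=[6, 42, 9, 7] cursor@9
After 5 (insert_before(14)): list=[6, 42, 14, 9, 7] cursor@9
After 6 (next): list=[6, 42, 14, 9, 7] cursor@7
After 7 (delete_current): list=[6, 42, 14, 9] cursor@9
After 8 (delete_current): list=[6, 42, 14] cursor@14
After 9 (insert_after(65)): list=[6, 42, 14, 65] cursor@14

Answer: 14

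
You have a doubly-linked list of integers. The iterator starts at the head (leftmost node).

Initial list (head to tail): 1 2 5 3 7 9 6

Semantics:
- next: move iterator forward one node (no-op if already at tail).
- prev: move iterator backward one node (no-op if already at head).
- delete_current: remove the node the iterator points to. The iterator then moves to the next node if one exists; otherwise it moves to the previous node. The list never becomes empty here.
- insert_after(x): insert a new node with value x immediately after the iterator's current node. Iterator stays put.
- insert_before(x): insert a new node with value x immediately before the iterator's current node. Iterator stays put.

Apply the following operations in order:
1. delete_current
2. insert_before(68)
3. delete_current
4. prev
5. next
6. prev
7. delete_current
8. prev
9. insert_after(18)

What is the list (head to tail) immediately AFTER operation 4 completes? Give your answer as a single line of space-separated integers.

Answer: 68 5 3 7 9 6

Derivation:
After 1 (delete_current): list=[2, 5, 3, 7, 9, 6] cursor@2
After 2 (insert_before(68)): list=[68, 2, 5, 3, 7, 9, 6] cursor@2
After 3 (delete_current): list=[68, 5, 3, 7, 9, 6] cursor@5
After 4 (prev): list=[68, 5, 3, 7, 9, 6] cursor@68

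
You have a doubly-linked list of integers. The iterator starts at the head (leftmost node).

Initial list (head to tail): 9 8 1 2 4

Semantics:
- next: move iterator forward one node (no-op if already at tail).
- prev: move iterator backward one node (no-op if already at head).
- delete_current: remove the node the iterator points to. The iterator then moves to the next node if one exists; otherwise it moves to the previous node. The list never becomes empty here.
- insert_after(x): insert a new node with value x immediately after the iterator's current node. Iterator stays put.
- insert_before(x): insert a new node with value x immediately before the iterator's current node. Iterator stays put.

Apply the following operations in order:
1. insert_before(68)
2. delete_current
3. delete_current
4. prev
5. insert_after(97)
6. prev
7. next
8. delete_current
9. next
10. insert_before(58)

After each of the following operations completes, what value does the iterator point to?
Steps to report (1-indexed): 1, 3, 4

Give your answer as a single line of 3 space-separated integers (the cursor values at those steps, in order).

Answer: 9 1 68

Derivation:
After 1 (insert_before(68)): list=[68, 9, 8, 1, 2, 4] cursor@9
After 2 (delete_current): list=[68, 8, 1, 2, 4] cursor@8
After 3 (delete_current): list=[68, 1, 2, 4] cursor@1
After 4 (prev): list=[68, 1, 2, 4] cursor@68
After 5 (insert_after(97)): list=[68, 97, 1, 2, 4] cursor@68
After 6 (prev): list=[68, 97, 1, 2, 4] cursor@68
After 7 (next): list=[68, 97, 1, 2, 4] cursor@97
After 8 (delete_current): list=[68, 1, 2, 4] cursor@1
After 9 (next): list=[68, 1, 2, 4] cursor@2
After 10 (insert_before(58)): list=[68, 1, 58, 2, 4] cursor@2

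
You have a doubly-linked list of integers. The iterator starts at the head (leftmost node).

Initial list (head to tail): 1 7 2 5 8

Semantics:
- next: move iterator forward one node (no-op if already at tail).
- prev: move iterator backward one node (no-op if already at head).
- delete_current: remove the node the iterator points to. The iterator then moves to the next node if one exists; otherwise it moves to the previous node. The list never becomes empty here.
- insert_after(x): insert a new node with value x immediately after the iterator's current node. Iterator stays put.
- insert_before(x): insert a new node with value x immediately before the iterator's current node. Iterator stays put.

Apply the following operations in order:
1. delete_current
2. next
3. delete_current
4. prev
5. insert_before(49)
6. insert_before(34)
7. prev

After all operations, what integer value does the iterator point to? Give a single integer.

Answer: 34

Derivation:
After 1 (delete_current): list=[7, 2, 5, 8] cursor@7
After 2 (next): list=[7, 2, 5, 8] cursor@2
After 3 (delete_current): list=[7, 5, 8] cursor@5
After 4 (prev): list=[7, 5, 8] cursor@7
After 5 (insert_before(49)): list=[49, 7, 5, 8] cursor@7
After 6 (insert_before(34)): list=[49, 34, 7, 5, 8] cursor@7
After 7 (prev): list=[49, 34, 7, 5, 8] cursor@34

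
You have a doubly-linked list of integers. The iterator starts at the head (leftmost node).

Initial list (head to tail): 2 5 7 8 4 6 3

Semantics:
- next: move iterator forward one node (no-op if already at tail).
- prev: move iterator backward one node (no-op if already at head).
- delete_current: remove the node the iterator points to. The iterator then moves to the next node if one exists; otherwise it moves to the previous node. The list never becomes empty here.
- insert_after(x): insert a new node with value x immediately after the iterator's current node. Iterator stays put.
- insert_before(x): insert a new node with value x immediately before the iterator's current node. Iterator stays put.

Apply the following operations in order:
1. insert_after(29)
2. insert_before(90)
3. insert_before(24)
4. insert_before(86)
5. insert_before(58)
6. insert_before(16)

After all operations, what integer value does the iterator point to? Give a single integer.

Answer: 2

Derivation:
After 1 (insert_after(29)): list=[2, 29, 5, 7, 8, 4, 6, 3] cursor@2
After 2 (insert_before(90)): list=[90, 2, 29, 5, 7, 8, 4, 6, 3] cursor@2
After 3 (insert_before(24)): list=[90, 24, 2, 29, 5, 7, 8, 4, 6, 3] cursor@2
After 4 (insert_before(86)): list=[90, 24, 86, 2, 29, 5, 7, 8, 4, 6, 3] cursor@2
After 5 (insert_before(58)): list=[90, 24, 86, 58, 2, 29, 5, 7, 8, 4, 6, 3] cursor@2
After 6 (insert_before(16)): list=[90, 24, 86, 58, 16, 2, 29, 5, 7, 8, 4, 6, 3] cursor@2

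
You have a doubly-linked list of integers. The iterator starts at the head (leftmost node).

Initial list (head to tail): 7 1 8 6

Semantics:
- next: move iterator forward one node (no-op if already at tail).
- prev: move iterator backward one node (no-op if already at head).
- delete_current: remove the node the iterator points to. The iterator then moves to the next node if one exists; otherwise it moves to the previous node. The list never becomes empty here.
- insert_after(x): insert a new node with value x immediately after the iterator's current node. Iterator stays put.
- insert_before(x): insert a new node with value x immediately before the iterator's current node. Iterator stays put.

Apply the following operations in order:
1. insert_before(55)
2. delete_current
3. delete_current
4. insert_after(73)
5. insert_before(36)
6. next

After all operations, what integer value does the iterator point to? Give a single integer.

After 1 (insert_before(55)): list=[55, 7, 1, 8, 6] cursor@7
After 2 (delete_current): list=[55, 1, 8, 6] cursor@1
After 3 (delete_current): list=[55, 8, 6] cursor@8
After 4 (insert_after(73)): list=[55, 8, 73, 6] cursor@8
After 5 (insert_before(36)): list=[55, 36, 8, 73, 6] cursor@8
After 6 (next): list=[55, 36, 8, 73, 6] cursor@73

Answer: 73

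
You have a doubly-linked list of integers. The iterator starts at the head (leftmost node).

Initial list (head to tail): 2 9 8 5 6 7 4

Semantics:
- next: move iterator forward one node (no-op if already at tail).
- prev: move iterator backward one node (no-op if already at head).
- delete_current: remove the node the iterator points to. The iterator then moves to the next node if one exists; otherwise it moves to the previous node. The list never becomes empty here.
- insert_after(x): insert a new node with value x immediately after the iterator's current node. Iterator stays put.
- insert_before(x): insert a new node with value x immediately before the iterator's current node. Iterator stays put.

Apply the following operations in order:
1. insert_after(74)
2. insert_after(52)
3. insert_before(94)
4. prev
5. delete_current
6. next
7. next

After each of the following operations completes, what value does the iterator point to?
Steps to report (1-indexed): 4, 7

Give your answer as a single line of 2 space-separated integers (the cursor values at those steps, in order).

After 1 (insert_after(74)): list=[2, 74, 9, 8, 5, 6, 7, 4] cursor@2
After 2 (insert_after(52)): list=[2, 52, 74, 9, 8, 5, 6, 7, 4] cursor@2
After 3 (insert_before(94)): list=[94, 2, 52, 74, 9, 8, 5, 6, 7, 4] cursor@2
After 4 (prev): list=[94, 2, 52, 74, 9, 8, 5, 6, 7, 4] cursor@94
After 5 (delete_current): list=[2, 52, 74, 9, 8, 5, 6, 7, 4] cursor@2
After 6 (next): list=[2, 52, 74, 9, 8, 5, 6, 7, 4] cursor@52
After 7 (next): list=[2, 52, 74, 9, 8, 5, 6, 7, 4] cursor@74

Answer: 94 74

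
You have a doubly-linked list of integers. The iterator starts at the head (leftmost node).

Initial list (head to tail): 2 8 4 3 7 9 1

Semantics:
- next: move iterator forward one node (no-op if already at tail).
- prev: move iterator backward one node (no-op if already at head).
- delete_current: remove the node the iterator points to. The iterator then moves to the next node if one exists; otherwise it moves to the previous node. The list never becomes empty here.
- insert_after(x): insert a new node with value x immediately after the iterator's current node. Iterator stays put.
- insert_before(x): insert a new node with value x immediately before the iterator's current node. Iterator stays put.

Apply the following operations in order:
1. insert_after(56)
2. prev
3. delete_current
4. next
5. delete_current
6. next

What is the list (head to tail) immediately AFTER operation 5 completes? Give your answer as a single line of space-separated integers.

After 1 (insert_after(56)): list=[2, 56, 8, 4, 3, 7, 9, 1] cursor@2
After 2 (prev): list=[2, 56, 8, 4, 3, 7, 9, 1] cursor@2
After 3 (delete_current): list=[56, 8, 4, 3, 7, 9, 1] cursor@56
After 4 (next): list=[56, 8, 4, 3, 7, 9, 1] cursor@8
After 5 (delete_current): list=[56, 4, 3, 7, 9, 1] cursor@4

Answer: 56 4 3 7 9 1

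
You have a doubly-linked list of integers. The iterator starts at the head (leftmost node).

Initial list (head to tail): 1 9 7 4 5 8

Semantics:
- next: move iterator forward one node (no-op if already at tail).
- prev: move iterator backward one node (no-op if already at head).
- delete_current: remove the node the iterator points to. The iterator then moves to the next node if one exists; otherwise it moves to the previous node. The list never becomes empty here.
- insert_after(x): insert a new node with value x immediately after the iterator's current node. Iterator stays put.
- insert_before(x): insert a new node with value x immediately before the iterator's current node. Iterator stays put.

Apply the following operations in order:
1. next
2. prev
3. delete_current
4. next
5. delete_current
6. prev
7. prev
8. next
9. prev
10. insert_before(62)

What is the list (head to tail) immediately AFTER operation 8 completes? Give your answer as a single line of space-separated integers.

After 1 (next): list=[1, 9, 7, 4, 5, 8] cursor@9
After 2 (prev): list=[1, 9, 7, 4, 5, 8] cursor@1
After 3 (delete_current): list=[9, 7, 4, 5, 8] cursor@9
After 4 (next): list=[9, 7, 4, 5, 8] cursor@7
After 5 (delete_current): list=[9, 4, 5, 8] cursor@4
After 6 (prev): list=[9, 4, 5, 8] cursor@9
After 7 (prev): list=[9, 4, 5, 8] cursor@9
After 8 (next): list=[9, 4, 5, 8] cursor@4

Answer: 9 4 5 8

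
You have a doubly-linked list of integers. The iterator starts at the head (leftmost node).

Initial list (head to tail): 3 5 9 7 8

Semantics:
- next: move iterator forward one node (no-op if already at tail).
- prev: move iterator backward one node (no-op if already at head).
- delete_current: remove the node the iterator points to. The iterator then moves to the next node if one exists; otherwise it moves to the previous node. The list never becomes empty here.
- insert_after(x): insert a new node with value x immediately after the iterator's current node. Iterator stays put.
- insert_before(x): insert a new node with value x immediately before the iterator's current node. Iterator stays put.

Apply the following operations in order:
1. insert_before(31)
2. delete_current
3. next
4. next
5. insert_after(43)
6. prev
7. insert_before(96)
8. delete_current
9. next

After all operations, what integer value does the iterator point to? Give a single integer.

After 1 (insert_before(31)): list=[31, 3, 5, 9, 7, 8] cursor@3
After 2 (delete_current): list=[31, 5, 9, 7, 8] cursor@5
After 3 (next): list=[31, 5, 9, 7, 8] cursor@9
After 4 (next): list=[31, 5, 9, 7, 8] cursor@7
After 5 (insert_after(43)): list=[31, 5, 9, 7, 43, 8] cursor@7
After 6 (prev): list=[31, 5, 9, 7, 43, 8] cursor@9
After 7 (insert_before(96)): list=[31, 5, 96, 9, 7, 43, 8] cursor@9
After 8 (delete_current): list=[31, 5, 96, 7, 43, 8] cursor@7
After 9 (next): list=[31, 5, 96, 7, 43, 8] cursor@43

Answer: 43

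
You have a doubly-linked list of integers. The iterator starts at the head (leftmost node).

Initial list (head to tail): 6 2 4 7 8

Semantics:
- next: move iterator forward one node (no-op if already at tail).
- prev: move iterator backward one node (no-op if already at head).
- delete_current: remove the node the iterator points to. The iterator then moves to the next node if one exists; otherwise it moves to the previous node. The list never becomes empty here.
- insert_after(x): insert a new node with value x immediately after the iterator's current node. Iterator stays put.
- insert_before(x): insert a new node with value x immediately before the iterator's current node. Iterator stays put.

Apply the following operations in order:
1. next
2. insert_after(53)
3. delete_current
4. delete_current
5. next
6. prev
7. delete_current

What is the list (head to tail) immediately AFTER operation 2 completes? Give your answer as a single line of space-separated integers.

After 1 (next): list=[6, 2, 4, 7, 8] cursor@2
After 2 (insert_after(53)): list=[6, 2, 53, 4, 7, 8] cursor@2

Answer: 6 2 53 4 7 8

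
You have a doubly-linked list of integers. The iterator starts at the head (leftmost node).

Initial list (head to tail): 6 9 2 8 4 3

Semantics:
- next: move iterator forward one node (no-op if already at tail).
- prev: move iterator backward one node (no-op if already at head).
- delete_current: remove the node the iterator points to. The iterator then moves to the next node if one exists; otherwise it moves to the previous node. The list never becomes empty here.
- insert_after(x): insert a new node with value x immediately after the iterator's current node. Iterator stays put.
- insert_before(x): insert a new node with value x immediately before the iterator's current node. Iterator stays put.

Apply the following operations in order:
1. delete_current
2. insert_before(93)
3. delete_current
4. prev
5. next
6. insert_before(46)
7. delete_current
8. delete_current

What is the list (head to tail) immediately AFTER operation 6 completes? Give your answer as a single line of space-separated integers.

Answer: 93 46 2 8 4 3

Derivation:
After 1 (delete_current): list=[9, 2, 8, 4, 3] cursor@9
After 2 (insert_before(93)): list=[93, 9, 2, 8, 4, 3] cursor@9
After 3 (delete_current): list=[93, 2, 8, 4, 3] cursor@2
After 4 (prev): list=[93, 2, 8, 4, 3] cursor@93
After 5 (next): list=[93, 2, 8, 4, 3] cursor@2
After 6 (insert_before(46)): list=[93, 46, 2, 8, 4, 3] cursor@2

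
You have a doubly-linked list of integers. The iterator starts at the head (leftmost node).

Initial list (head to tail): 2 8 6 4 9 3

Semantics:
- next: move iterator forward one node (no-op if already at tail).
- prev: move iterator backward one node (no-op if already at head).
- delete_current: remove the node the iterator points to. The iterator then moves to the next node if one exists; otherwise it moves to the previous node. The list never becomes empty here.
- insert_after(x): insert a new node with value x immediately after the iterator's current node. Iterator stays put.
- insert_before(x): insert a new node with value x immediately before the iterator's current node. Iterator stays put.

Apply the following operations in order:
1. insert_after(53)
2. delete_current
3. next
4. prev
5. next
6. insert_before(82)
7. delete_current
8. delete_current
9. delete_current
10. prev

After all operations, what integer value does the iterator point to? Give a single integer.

Answer: 82

Derivation:
After 1 (insert_after(53)): list=[2, 53, 8, 6, 4, 9, 3] cursor@2
After 2 (delete_current): list=[53, 8, 6, 4, 9, 3] cursor@53
After 3 (next): list=[53, 8, 6, 4, 9, 3] cursor@8
After 4 (prev): list=[53, 8, 6, 4, 9, 3] cursor@53
After 5 (next): list=[53, 8, 6, 4, 9, 3] cursor@8
After 6 (insert_before(82)): list=[53, 82, 8, 6, 4, 9, 3] cursor@8
After 7 (delete_current): list=[53, 82, 6, 4, 9, 3] cursor@6
After 8 (delete_current): list=[53, 82, 4, 9, 3] cursor@4
After 9 (delete_current): list=[53, 82, 9, 3] cursor@9
After 10 (prev): list=[53, 82, 9, 3] cursor@82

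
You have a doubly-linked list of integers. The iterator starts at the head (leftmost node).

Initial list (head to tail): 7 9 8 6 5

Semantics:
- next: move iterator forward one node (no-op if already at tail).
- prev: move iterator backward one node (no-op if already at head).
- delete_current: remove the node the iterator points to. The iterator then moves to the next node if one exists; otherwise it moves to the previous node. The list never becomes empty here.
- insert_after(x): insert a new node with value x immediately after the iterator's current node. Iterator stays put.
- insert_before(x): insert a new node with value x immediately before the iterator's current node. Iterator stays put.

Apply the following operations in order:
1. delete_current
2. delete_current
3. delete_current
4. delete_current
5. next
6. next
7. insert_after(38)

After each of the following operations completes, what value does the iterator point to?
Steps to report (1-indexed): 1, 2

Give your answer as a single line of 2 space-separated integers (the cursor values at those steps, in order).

Answer: 9 8

Derivation:
After 1 (delete_current): list=[9, 8, 6, 5] cursor@9
After 2 (delete_current): list=[8, 6, 5] cursor@8
After 3 (delete_current): list=[6, 5] cursor@6
After 4 (delete_current): list=[5] cursor@5
After 5 (next): list=[5] cursor@5
After 6 (next): list=[5] cursor@5
After 7 (insert_after(38)): list=[5, 38] cursor@5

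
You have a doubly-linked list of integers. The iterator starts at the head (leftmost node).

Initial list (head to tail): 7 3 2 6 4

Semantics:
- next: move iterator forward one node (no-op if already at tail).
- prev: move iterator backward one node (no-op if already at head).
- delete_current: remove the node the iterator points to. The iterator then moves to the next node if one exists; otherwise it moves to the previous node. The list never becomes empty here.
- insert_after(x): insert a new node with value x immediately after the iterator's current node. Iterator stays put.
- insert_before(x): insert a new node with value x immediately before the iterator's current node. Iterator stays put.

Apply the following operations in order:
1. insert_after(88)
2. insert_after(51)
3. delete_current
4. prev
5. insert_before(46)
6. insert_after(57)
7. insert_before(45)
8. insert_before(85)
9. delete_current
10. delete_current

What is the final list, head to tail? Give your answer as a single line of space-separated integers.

After 1 (insert_after(88)): list=[7, 88, 3, 2, 6, 4] cursor@7
After 2 (insert_after(51)): list=[7, 51, 88, 3, 2, 6, 4] cursor@7
After 3 (delete_current): list=[51, 88, 3, 2, 6, 4] cursor@51
After 4 (prev): list=[51, 88, 3, 2, 6, 4] cursor@51
After 5 (insert_before(46)): list=[46, 51, 88, 3, 2, 6, 4] cursor@51
After 6 (insert_after(57)): list=[46, 51, 57, 88, 3, 2, 6, 4] cursor@51
After 7 (insert_before(45)): list=[46, 45, 51, 57, 88, 3, 2, 6, 4] cursor@51
After 8 (insert_before(85)): list=[46, 45, 85, 51, 57, 88, 3, 2, 6, 4] cursor@51
After 9 (delete_current): list=[46, 45, 85, 57, 88, 3, 2, 6, 4] cursor@57
After 10 (delete_current): list=[46, 45, 85, 88, 3, 2, 6, 4] cursor@88

Answer: 46 45 85 88 3 2 6 4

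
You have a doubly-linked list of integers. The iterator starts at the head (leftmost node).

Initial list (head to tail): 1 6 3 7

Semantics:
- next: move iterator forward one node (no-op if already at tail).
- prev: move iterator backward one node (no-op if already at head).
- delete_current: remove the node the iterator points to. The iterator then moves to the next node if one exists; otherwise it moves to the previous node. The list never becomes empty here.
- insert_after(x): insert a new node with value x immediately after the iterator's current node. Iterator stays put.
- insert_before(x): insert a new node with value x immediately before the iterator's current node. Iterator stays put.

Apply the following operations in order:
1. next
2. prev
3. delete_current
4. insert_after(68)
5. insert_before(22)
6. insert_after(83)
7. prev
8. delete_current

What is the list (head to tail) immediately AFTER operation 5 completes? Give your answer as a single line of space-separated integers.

Answer: 22 6 68 3 7

Derivation:
After 1 (next): list=[1, 6, 3, 7] cursor@6
After 2 (prev): list=[1, 6, 3, 7] cursor@1
After 3 (delete_current): list=[6, 3, 7] cursor@6
After 4 (insert_after(68)): list=[6, 68, 3, 7] cursor@6
After 5 (insert_before(22)): list=[22, 6, 68, 3, 7] cursor@6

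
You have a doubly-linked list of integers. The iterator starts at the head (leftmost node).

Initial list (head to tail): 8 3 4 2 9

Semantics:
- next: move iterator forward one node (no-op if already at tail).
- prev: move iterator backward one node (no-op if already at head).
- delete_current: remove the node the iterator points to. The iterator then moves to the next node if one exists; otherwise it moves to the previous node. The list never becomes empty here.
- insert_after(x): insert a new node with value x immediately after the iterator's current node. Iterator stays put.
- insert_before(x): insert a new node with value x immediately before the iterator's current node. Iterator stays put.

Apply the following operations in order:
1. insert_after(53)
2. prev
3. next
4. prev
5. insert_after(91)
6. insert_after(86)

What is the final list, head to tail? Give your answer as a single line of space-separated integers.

After 1 (insert_after(53)): list=[8, 53, 3, 4, 2, 9] cursor@8
After 2 (prev): list=[8, 53, 3, 4, 2, 9] cursor@8
After 3 (next): list=[8, 53, 3, 4, 2, 9] cursor@53
After 4 (prev): list=[8, 53, 3, 4, 2, 9] cursor@8
After 5 (insert_after(91)): list=[8, 91, 53, 3, 4, 2, 9] cursor@8
After 6 (insert_after(86)): list=[8, 86, 91, 53, 3, 4, 2, 9] cursor@8

Answer: 8 86 91 53 3 4 2 9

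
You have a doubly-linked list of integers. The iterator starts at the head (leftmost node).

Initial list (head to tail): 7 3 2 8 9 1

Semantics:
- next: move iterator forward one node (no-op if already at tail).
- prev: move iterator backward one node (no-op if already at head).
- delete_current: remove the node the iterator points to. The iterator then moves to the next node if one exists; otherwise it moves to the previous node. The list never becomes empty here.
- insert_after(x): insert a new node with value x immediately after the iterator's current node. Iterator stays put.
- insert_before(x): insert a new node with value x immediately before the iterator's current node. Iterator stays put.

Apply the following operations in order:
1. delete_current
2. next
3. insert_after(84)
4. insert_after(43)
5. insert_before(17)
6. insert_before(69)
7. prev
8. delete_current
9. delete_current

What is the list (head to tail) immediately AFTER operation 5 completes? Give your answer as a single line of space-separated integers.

Answer: 3 17 2 43 84 8 9 1

Derivation:
After 1 (delete_current): list=[3, 2, 8, 9, 1] cursor@3
After 2 (next): list=[3, 2, 8, 9, 1] cursor@2
After 3 (insert_after(84)): list=[3, 2, 84, 8, 9, 1] cursor@2
After 4 (insert_after(43)): list=[3, 2, 43, 84, 8, 9, 1] cursor@2
After 5 (insert_before(17)): list=[3, 17, 2, 43, 84, 8, 9, 1] cursor@2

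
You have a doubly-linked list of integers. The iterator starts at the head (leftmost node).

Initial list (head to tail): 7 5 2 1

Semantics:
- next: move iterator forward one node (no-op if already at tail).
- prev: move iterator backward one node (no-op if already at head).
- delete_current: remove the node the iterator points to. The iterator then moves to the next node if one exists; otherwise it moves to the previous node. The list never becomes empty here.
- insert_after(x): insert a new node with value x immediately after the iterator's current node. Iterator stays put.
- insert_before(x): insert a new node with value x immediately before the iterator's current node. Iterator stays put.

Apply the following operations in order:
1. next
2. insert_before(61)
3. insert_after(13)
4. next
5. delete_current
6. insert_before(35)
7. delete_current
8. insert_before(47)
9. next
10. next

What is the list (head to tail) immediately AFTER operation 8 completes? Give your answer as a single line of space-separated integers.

Answer: 7 61 5 35 47 1

Derivation:
After 1 (next): list=[7, 5, 2, 1] cursor@5
After 2 (insert_before(61)): list=[7, 61, 5, 2, 1] cursor@5
After 3 (insert_after(13)): list=[7, 61, 5, 13, 2, 1] cursor@5
After 4 (next): list=[7, 61, 5, 13, 2, 1] cursor@13
After 5 (delete_current): list=[7, 61, 5, 2, 1] cursor@2
After 6 (insert_before(35)): list=[7, 61, 5, 35, 2, 1] cursor@2
After 7 (delete_current): list=[7, 61, 5, 35, 1] cursor@1
After 8 (insert_before(47)): list=[7, 61, 5, 35, 47, 1] cursor@1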